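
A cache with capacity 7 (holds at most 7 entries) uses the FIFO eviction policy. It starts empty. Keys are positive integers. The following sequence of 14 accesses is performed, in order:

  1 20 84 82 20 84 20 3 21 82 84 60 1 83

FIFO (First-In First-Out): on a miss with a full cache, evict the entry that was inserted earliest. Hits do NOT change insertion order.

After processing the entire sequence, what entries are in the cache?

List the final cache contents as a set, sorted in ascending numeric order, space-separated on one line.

FIFO simulation (capacity=7):
  1. access 1: MISS. Cache (old->new): [1]
  2. access 20: MISS. Cache (old->new): [1 20]
  3. access 84: MISS. Cache (old->new): [1 20 84]
  4. access 82: MISS. Cache (old->new): [1 20 84 82]
  5. access 20: HIT. Cache (old->new): [1 20 84 82]
  6. access 84: HIT. Cache (old->new): [1 20 84 82]
  7. access 20: HIT. Cache (old->new): [1 20 84 82]
  8. access 3: MISS. Cache (old->new): [1 20 84 82 3]
  9. access 21: MISS. Cache (old->new): [1 20 84 82 3 21]
  10. access 82: HIT. Cache (old->new): [1 20 84 82 3 21]
  11. access 84: HIT. Cache (old->new): [1 20 84 82 3 21]
  12. access 60: MISS. Cache (old->new): [1 20 84 82 3 21 60]
  13. access 1: HIT. Cache (old->new): [1 20 84 82 3 21 60]
  14. access 83: MISS, evict 1. Cache (old->new): [20 84 82 3 21 60 83]
Total: 6 hits, 8 misses, 1 evictions

Answer: 3 20 21 60 82 83 84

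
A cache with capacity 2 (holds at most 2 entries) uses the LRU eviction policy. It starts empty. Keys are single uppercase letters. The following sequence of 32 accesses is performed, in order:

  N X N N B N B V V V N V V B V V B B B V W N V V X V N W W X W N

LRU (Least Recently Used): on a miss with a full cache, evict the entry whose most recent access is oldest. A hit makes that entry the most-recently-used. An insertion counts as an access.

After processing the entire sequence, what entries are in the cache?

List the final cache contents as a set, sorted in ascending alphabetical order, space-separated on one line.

LRU simulation (capacity=2):
  1. access N: MISS. Cache (LRU->MRU): [N]
  2. access X: MISS. Cache (LRU->MRU): [N X]
  3. access N: HIT. Cache (LRU->MRU): [X N]
  4. access N: HIT. Cache (LRU->MRU): [X N]
  5. access B: MISS, evict X. Cache (LRU->MRU): [N B]
  6. access N: HIT. Cache (LRU->MRU): [B N]
  7. access B: HIT. Cache (LRU->MRU): [N B]
  8. access V: MISS, evict N. Cache (LRU->MRU): [B V]
  9. access V: HIT. Cache (LRU->MRU): [B V]
  10. access V: HIT. Cache (LRU->MRU): [B V]
  11. access N: MISS, evict B. Cache (LRU->MRU): [V N]
  12. access V: HIT. Cache (LRU->MRU): [N V]
  13. access V: HIT. Cache (LRU->MRU): [N V]
  14. access B: MISS, evict N. Cache (LRU->MRU): [V B]
  15. access V: HIT. Cache (LRU->MRU): [B V]
  16. access V: HIT. Cache (LRU->MRU): [B V]
  17. access B: HIT. Cache (LRU->MRU): [V B]
  18. access B: HIT. Cache (LRU->MRU): [V B]
  19. access B: HIT. Cache (LRU->MRU): [V B]
  20. access V: HIT. Cache (LRU->MRU): [B V]
  21. access W: MISS, evict B. Cache (LRU->MRU): [V W]
  22. access N: MISS, evict V. Cache (LRU->MRU): [W N]
  23. access V: MISS, evict W. Cache (LRU->MRU): [N V]
  24. access V: HIT. Cache (LRU->MRU): [N V]
  25. access X: MISS, evict N. Cache (LRU->MRU): [V X]
  26. access V: HIT. Cache (LRU->MRU): [X V]
  27. access N: MISS, evict X. Cache (LRU->MRU): [V N]
  28. access W: MISS, evict V. Cache (LRU->MRU): [N W]
  29. access W: HIT. Cache (LRU->MRU): [N W]
  30. access X: MISS, evict N. Cache (LRU->MRU): [W X]
  31. access W: HIT. Cache (LRU->MRU): [X W]
  32. access N: MISS, evict X. Cache (LRU->MRU): [W N]
Total: 18 hits, 14 misses, 12 evictions

Answer: N W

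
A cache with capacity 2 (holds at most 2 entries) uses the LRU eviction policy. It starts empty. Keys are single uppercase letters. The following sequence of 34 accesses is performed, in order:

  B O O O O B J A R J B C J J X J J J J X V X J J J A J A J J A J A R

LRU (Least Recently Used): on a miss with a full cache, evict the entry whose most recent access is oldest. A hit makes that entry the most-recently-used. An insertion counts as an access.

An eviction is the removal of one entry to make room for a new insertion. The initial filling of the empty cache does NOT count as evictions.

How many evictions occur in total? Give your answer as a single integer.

LRU simulation (capacity=2):
  1. access B: MISS. Cache (LRU->MRU): [B]
  2. access O: MISS. Cache (LRU->MRU): [B O]
  3. access O: HIT. Cache (LRU->MRU): [B O]
  4. access O: HIT. Cache (LRU->MRU): [B O]
  5. access O: HIT. Cache (LRU->MRU): [B O]
  6. access B: HIT. Cache (LRU->MRU): [O B]
  7. access J: MISS, evict O. Cache (LRU->MRU): [B J]
  8. access A: MISS, evict B. Cache (LRU->MRU): [J A]
  9. access R: MISS, evict J. Cache (LRU->MRU): [A R]
  10. access J: MISS, evict A. Cache (LRU->MRU): [R J]
  11. access B: MISS, evict R. Cache (LRU->MRU): [J B]
  12. access C: MISS, evict J. Cache (LRU->MRU): [B C]
  13. access J: MISS, evict B. Cache (LRU->MRU): [C J]
  14. access J: HIT. Cache (LRU->MRU): [C J]
  15. access X: MISS, evict C. Cache (LRU->MRU): [J X]
  16. access J: HIT. Cache (LRU->MRU): [X J]
  17. access J: HIT. Cache (LRU->MRU): [X J]
  18. access J: HIT. Cache (LRU->MRU): [X J]
  19. access J: HIT. Cache (LRU->MRU): [X J]
  20. access X: HIT. Cache (LRU->MRU): [J X]
  21. access V: MISS, evict J. Cache (LRU->MRU): [X V]
  22. access X: HIT. Cache (LRU->MRU): [V X]
  23. access J: MISS, evict V. Cache (LRU->MRU): [X J]
  24. access J: HIT. Cache (LRU->MRU): [X J]
  25. access J: HIT. Cache (LRU->MRU): [X J]
  26. access A: MISS, evict X. Cache (LRU->MRU): [J A]
  27. access J: HIT. Cache (LRU->MRU): [A J]
  28. access A: HIT. Cache (LRU->MRU): [J A]
  29. access J: HIT. Cache (LRU->MRU): [A J]
  30. access J: HIT. Cache (LRU->MRU): [A J]
  31. access A: HIT. Cache (LRU->MRU): [J A]
  32. access J: HIT. Cache (LRU->MRU): [A J]
  33. access A: HIT. Cache (LRU->MRU): [J A]
  34. access R: MISS, evict J. Cache (LRU->MRU): [A R]
Total: 20 hits, 14 misses, 12 evictions

Answer: 12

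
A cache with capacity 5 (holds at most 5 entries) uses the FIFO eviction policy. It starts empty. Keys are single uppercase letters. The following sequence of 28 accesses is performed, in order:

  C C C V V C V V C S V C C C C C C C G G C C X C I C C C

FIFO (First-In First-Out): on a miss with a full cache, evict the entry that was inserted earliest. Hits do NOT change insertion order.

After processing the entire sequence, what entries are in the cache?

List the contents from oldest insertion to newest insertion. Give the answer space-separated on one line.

Answer: S G X I C

Derivation:
FIFO simulation (capacity=5):
  1. access C: MISS. Cache (old->new): [C]
  2. access C: HIT. Cache (old->new): [C]
  3. access C: HIT. Cache (old->new): [C]
  4. access V: MISS. Cache (old->new): [C V]
  5. access V: HIT. Cache (old->new): [C V]
  6. access C: HIT. Cache (old->new): [C V]
  7. access V: HIT. Cache (old->new): [C V]
  8. access V: HIT. Cache (old->new): [C V]
  9. access C: HIT. Cache (old->new): [C V]
  10. access S: MISS. Cache (old->new): [C V S]
  11. access V: HIT. Cache (old->new): [C V S]
  12. access C: HIT. Cache (old->new): [C V S]
  13. access C: HIT. Cache (old->new): [C V S]
  14. access C: HIT. Cache (old->new): [C V S]
  15. access C: HIT. Cache (old->new): [C V S]
  16. access C: HIT. Cache (old->new): [C V S]
  17. access C: HIT. Cache (old->new): [C V S]
  18. access C: HIT. Cache (old->new): [C V S]
  19. access G: MISS. Cache (old->new): [C V S G]
  20. access G: HIT. Cache (old->new): [C V S G]
  21. access C: HIT. Cache (old->new): [C V S G]
  22. access C: HIT. Cache (old->new): [C V S G]
  23. access X: MISS. Cache (old->new): [C V S G X]
  24. access C: HIT. Cache (old->new): [C V S G X]
  25. access I: MISS, evict C. Cache (old->new): [V S G X I]
  26. access C: MISS, evict V. Cache (old->new): [S G X I C]
  27. access C: HIT. Cache (old->new): [S G X I C]
  28. access C: HIT. Cache (old->new): [S G X I C]
Total: 21 hits, 7 misses, 2 evictions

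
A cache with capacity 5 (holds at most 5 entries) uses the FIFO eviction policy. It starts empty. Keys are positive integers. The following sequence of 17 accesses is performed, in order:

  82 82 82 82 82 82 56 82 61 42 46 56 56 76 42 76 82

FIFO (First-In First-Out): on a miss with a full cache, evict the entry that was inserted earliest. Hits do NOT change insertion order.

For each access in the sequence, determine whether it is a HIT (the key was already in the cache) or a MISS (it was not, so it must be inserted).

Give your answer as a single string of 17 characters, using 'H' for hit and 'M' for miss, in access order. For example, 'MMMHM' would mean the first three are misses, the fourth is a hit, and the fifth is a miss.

Answer: MHHHHHMHMMMHHMHHM

Derivation:
FIFO simulation (capacity=5):
  1. access 82: MISS. Cache (old->new): [82]
  2. access 82: HIT. Cache (old->new): [82]
  3. access 82: HIT. Cache (old->new): [82]
  4. access 82: HIT. Cache (old->new): [82]
  5. access 82: HIT. Cache (old->new): [82]
  6. access 82: HIT. Cache (old->new): [82]
  7. access 56: MISS. Cache (old->new): [82 56]
  8. access 82: HIT. Cache (old->new): [82 56]
  9. access 61: MISS. Cache (old->new): [82 56 61]
  10. access 42: MISS. Cache (old->new): [82 56 61 42]
  11. access 46: MISS. Cache (old->new): [82 56 61 42 46]
  12. access 56: HIT. Cache (old->new): [82 56 61 42 46]
  13. access 56: HIT. Cache (old->new): [82 56 61 42 46]
  14. access 76: MISS, evict 82. Cache (old->new): [56 61 42 46 76]
  15. access 42: HIT. Cache (old->new): [56 61 42 46 76]
  16. access 76: HIT. Cache (old->new): [56 61 42 46 76]
  17. access 82: MISS, evict 56. Cache (old->new): [61 42 46 76 82]
Total: 10 hits, 7 misses, 2 evictions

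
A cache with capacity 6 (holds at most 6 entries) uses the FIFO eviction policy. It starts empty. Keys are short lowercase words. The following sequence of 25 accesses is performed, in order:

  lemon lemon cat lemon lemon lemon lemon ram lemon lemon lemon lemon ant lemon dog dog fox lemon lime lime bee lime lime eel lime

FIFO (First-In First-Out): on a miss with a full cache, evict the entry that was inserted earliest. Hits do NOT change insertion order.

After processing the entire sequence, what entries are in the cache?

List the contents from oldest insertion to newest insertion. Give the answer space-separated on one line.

FIFO simulation (capacity=6):
  1. access lemon: MISS. Cache (old->new): [lemon]
  2. access lemon: HIT. Cache (old->new): [lemon]
  3. access cat: MISS. Cache (old->new): [lemon cat]
  4. access lemon: HIT. Cache (old->new): [lemon cat]
  5. access lemon: HIT. Cache (old->new): [lemon cat]
  6. access lemon: HIT. Cache (old->new): [lemon cat]
  7. access lemon: HIT. Cache (old->new): [lemon cat]
  8. access ram: MISS. Cache (old->new): [lemon cat ram]
  9. access lemon: HIT. Cache (old->new): [lemon cat ram]
  10. access lemon: HIT. Cache (old->new): [lemon cat ram]
  11. access lemon: HIT. Cache (old->new): [lemon cat ram]
  12. access lemon: HIT. Cache (old->new): [lemon cat ram]
  13. access ant: MISS. Cache (old->new): [lemon cat ram ant]
  14. access lemon: HIT. Cache (old->new): [lemon cat ram ant]
  15. access dog: MISS. Cache (old->new): [lemon cat ram ant dog]
  16. access dog: HIT. Cache (old->new): [lemon cat ram ant dog]
  17. access fox: MISS. Cache (old->new): [lemon cat ram ant dog fox]
  18. access lemon: HIT. Cache (old->new): [lemon cat ram ant dog fox]
  19. access lime: MISS, evict lemon. Cache (old->new): [cat ram ant dog fox lime]
  20. access lime: HIT. Cache (old->new): [cat ram ant dog fox lime]
  21. access bee: MISS, evict cat. Cache (old->new): [ram ant dog fox lime bee]
  22. access lime: HIT. Cache (old->new): [ram ant dog fox lime bee]
  23. access lime: HIT. Cache (old->new): [ram ant dog fox lime bee]
  24. access eel: MISS, evict ram. Cache (old->new): [ant dog fox lime bee eel]
  25. access lime: HIT. Cache (old->new): [ant dog fox lime bee eel]
Total: 16 hits, 9 misses, 3 evictions

Answer: ant dog fox lime bee eel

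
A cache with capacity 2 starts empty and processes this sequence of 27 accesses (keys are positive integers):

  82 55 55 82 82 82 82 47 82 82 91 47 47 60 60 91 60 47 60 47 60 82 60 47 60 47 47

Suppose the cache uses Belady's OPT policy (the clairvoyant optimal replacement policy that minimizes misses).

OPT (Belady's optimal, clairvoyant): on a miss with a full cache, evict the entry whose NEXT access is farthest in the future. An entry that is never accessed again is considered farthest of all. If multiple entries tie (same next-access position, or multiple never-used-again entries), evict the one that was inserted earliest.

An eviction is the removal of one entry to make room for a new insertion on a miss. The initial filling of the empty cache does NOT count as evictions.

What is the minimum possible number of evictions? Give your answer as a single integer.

Answer: 6

Derivation:
OPT (Belady) simulation (capacity=2):
  1. access 82: MISS. Cache: [82]
  2. access 55: MISS. Cache: [82 55]
  3. access 55: HIT. Next use of 55: never. Cache: [82 55]
  4. access 82: HIT. Next use of 82: step 5. Cache: [82 55]
  5. access 82: HIT. Next use of 82: step 6. Cache: [82 55]
  6. access 82: HIT. Next use of 82: step 7. Cache: [82 55]
  7. access 82: HIT. Next use of 82: step 9. Cache: [82 55]
  8. access 47: MISS, evict 55 (next use: never). Cache: [82 47]
  9. access 82: HIT. Next use of 82: step 10. Cache: [82 47]
  10. access 82: HIT. Next use of 82: step 22. Cache: [82 47]
  11. access 91: MISS, evict 82 (next use: step 22). Cache: [47 91]
  12. access 47: HIT. Next use of 47: step 13. Cache: [47 91]
  13. access 47: HIT. Next use of 47: step 18. Cache: [47 91]
  14. access 60: MISS, evict 47 (next use: step 18). Cache: [91 60]
  15. access 60: HIT. Next use of 60: step 17. Cache: [91 60]
  16. access 91: HIT. Next use of 91: never. Cache: [91 60]
  17. access 60: HIT. Next use of 60: step 19. Cache: [91 60]
  18. access 47: MISS, evict 91 (next use: never). Cache: [60 47]
  19. access 60: HIT. Next use of 60: step 21. Cache: [60 47]
  20. access 47: HIT. Next use of 47: step 24. Cache: [60 47]
  21. access 60: HIT. Next use of 60: step 23. Cache: [60 47]
  22. access 82: MISS, evict 47 (next use: step 24). Cache: [60 82]
  23. access 60: HIT. Next use of 60: step 25. Cache: [60 82]
  24. access 47: MISS, evict 82 (next use: never). Cache: [60 47]
  25. access 60: HIT. Next use of 60: never. Cache: [60 47]
  26. access 47: HIT. Next use of 47: step 27. Cache: [60 47]
  27. access 47: HIT. Next use of 47: never. Cache: [60 47]
Total: 19 hits, 8 misses, 6 evictions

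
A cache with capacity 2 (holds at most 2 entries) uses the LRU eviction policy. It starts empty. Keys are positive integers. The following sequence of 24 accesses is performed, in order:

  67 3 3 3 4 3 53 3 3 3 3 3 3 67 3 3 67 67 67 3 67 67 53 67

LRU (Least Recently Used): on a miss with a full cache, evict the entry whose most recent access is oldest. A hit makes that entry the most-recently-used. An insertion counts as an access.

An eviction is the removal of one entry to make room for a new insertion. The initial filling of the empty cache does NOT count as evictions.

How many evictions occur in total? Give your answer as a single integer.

LRU simulation (capacity=2):
  1. access 67: MISS. Cache (LRU->MRU): [67]
  2. access 3: MISS. Cache (LRU->MRU): [67 3]
  3. access 3: HIT. Cache (LRU->MRU): [67 3]
  4. access 3: HIT. Cache (LRU->MRU): [67 3]
  5. access 4: MISS, evict 67. Cache (LRU->MRU): [3 4]
  6. access 3: HIT. Cache (LRU->MRU): [4 3]
  7. access 53: MISS, evict 4. Cache (LRU->MRU): [3 53]
  8. access 3: HIT. Cache (LRU->MRU): [53 3]
  9. access 3: HIT. Cache (LRU->MRU): [53 3]
  10. access 3: HIT. Cache (LRU->MRU): [53 3]
  11. access 3: HIT. Cache (LRU->MRU): [53 3]
  12. access 3: HIT. Cache (LRU->MRU): [53 3]
  13. access 3: HIT. Cache (LRU->MRU): [53 3]
  14. access 67: MISS, evict 53. Cache (LRU->MRU): [3 67]
  15. access 3: HIT. Cache (LRU->MRU): [67 3]
  16. access 3: HIT. Cache (LRU->MRU): [67 3]
  17. access 67: HIT. Cache (LRU->MRU): [3 67]
  18. access 67: HIT. Cache (LRU->MRU): [3 67]
  19. access 67: HIT. Cache (LRU->MRU): [3 67]
  20. access 3: HIT. Cache (LRU->MRU): [67 3]
  21. access 67: HIT. Cache (LRU->MRU): [3 67]
  22. access 67: HIT. Cache (LRU->MRU): [3 67]
  23. access 53: MISS, evict 3. Cache (LRU->MRU): [67 53]
  24. access 67: HIT. Cache (LRU->MRU): [53 67]
Total: 18 hits, 6 misses, 4 evictions

Answer: 4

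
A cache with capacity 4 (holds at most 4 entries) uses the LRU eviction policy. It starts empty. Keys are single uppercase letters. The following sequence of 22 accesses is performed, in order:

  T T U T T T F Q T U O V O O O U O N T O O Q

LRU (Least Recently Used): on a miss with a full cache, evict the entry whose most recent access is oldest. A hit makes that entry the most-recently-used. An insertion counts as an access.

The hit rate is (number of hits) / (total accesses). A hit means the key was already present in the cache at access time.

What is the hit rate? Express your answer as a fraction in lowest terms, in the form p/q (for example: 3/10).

Answer: 13/22

Derivation:
LRU simulation (capacity=4):
  1. access T: MISS. Cache (LRU->MRU): [T]
  2. access T: HIT. Cache (LRU->MRU): [T]
  3. access U: MISS. Cache (LRU->MRU): [T U]
  4. access T: HIT. Cache (LRU->MRU): [U T]
  5. access T: HIT. Cache (LRU->MRU): [U T]
  6. access T: HIT. Cache (LRU->MRU): [U T]
  7. access F: MISS. Cache (LRU->MRU): [U T F]
  8. access Q: MISS. Cache (LRU->MRU): [U T F Q]
  9. access T: HIT. Cache (LRU->MRU): [U F Q T]
  10. access U: HIT. Cache (LRU->MRU): [F Q T U]
  11. access O: MISS, evict F. Cache (LRU->MRU): [Q T U O]
  12. access V: MISS, evict Q. Cache (LRU->MRU): [T U O V]
  13. access O: HIT. Cache (LRU->MRU): [T U V O]
  14. access O: HIT. Cache (LRU->MRU): [T U V O]
  15. access O: HIT. Cache (LRU->MRU): [T U V O]
  16. access U: HIT. Cache (LRU->MRU): [T V O U]
  17. access O: HIT. Cache (LRU->MRU): [T V U O]
  18. access N: MISS, evict T. Cache (LRU->MRU): [V U O N]
  19. access T: MISS, evict V. Cache (LRU->MRU): [U O N T]
  20. access O: HIT. Cache (LRU->MRU): [U N T O]
  21. access O: HIT. Cache (LRU->MRU): [U N T O]
  22. access Q: MISS, evict U. Cache (LRU->MRU): [N T O Q]
Total: 13 hits, 9 misses, 5 evictions

Hit rate = 13/22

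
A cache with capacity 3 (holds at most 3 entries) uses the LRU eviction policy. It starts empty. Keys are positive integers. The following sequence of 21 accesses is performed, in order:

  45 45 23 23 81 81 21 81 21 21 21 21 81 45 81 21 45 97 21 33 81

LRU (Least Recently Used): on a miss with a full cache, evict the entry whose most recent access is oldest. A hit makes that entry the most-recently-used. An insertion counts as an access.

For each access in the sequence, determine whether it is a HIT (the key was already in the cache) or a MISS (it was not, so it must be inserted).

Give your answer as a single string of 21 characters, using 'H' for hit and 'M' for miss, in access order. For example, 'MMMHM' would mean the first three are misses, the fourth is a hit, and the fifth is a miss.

Answer: MHMHMHMHHHHHHMHHHMHMM

Derivation:
LRU simulation (capacity=3):
  1. access 45: MISS. Cache (LRU->MRU): [45]
  2. access 45: HIT. Cache (LRU->MRU): [45]
  3. access 23: MISS. Cache (LRU->MRU): [45 23]
  4. access 23: HIT. Cache (LRU->MRU): [45 23]
  5. access 81: MISS. Cache (LRU->MRU): [45 23 81]
  6. access 81: HIT. Cache (LRU->MRU): [45 23 81]
  7. access 21: MISS, evict 45. Cache (LRU->MRU): [23 81 21]
  8. access 81: HIT. Cache (LRU->MRU): [23 21 81]
  9. access 21: HIT. Cache (LRU->MRU): [23 81 21]
  10. access 21: HIT. Cache (LRU->MRU): [23 81 21]
  11. access 21: HIT. Cache (LRU->MRU): [23 81 21]
  12. access 21: HIT. Cache (LRU->MRU): [23 81 21]
  13. access 81: HIT. Cache (LRU->MRU): [23 21 81]
  14. access 45: MISS, evict 23. Cache (LRU->MRU): [21 81 45]
  15. access 81: HIT. Cache (LRU->MRU): [21 45 81]
  16. access 21: HIT. Cache (LRU->MRU): [45 81 21]
  17. access 45: HIT. Cache (LRU->MRU): [81 21 45]
  18. access 97: MISS, evict 81. Cache (LRU->MRU): [21 45 97]
  19. access 21: HIT. Cache (LRU->MRU): [45 97 21]
  20. access 33: MISS, evict 45. Cache (LRU->MRU): [97 21 33]
  21. access 81: MISS, evict 97. Cache (LRU->MRU): [21 33 81]
Total: 13 hits, 8 misses, 5 evictions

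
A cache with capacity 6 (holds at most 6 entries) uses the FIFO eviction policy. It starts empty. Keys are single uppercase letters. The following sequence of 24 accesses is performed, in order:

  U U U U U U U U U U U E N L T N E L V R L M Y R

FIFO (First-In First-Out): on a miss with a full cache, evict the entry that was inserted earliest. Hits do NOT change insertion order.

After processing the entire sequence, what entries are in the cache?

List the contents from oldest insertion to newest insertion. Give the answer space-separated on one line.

FIFO simulation (capacity=6):
  1. access U: MISS. Cache (old->new): [U]
  2. access U: HIT. Cache (old->new): [U]
  3. access U: HIT. Cache (old->new): [U]
  4. access U: HIT. Cache (old->new): [U]
  5. access U: HIT. Cache (old->new): [U]
  6. access U: HIT. Cache (old->new): [U]
  7. access U: HIT. Cache (old->new): [U]
  8. access U: HIT. Cache (old->new): [U]
  9. access U: HIT. Cache (old->new): [U]
  10. access U: HIT. Cache (old->new): [U]
  11. access U: HIT. Cache (old->new): [U]
  12. access E: MISS. Cache (old->new): [U E]
  13. access N: MISS. Cache (old->new): [U E N]
  14. access L: MISS. Cache (old->new): [U E N L]
  15. access T: MISS. Cache (old->new): [U E N L T]
  16. access N: HIT. Cache (old->new): [U E N L T]
  17. access E: HIT. Cache (old->new): [U E N L T]
  18. access L: HIT. Cache (old->new): [U E N L T]
  19. access V: MISS. Cache (old->new): [U E N L T V]
  20. access R: MISS, evict U. Cache (old->new): [E N L T V R]
  21. access L: HIT. Cache (old->new): [E N L T V R]
  22. access M: MISS, evict E. Cache (old->new): [N L T V R M]
  23. access Y: MISS, evict N. Cache (old->new): [L T V R M Y]
  24. access R: HIT. Cache (old->new): [L T V R M Y]
Total: 15 hits, 9 misses, 3 evictions

Answer: L T V R M Y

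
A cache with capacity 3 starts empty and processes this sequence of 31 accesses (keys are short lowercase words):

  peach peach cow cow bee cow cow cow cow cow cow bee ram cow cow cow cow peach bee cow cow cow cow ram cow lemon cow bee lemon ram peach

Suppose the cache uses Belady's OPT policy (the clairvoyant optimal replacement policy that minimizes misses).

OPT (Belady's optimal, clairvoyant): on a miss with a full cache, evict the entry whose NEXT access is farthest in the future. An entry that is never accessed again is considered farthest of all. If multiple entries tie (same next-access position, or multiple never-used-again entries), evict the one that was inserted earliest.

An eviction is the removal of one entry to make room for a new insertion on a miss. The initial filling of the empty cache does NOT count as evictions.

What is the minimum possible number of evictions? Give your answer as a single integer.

OPT (Belady) simulation (capacity=3):
  1. access peach: MISS. Cache: [peach]
  2. access peach: HIT. Next use of peach: step 18. Cache: [peach]
  3. access cow: MISS. Cache: [peach cow]
  4. access cow: HIT. Next use of cow: step 6. Cache: [peach cow]
  5. access bee: MISS. Cache: [peach cow bee]
  6. access cow: HIT. Next use of cow: step 7. Cache: [peach cow bee]
  7. access cow: HIT. Next use of cow: step 8. Cache: [peach cow bee]
  8. access cow: HIT. Next use of cow: step 9. Cache: [peach cow bee]
  9. access cow: HIT. Next use of cow: step 10. Cache: [peach cow bee]
  10. access cow: HIT. Next use of cow: step 11. Cache: [peach cow bee]
  11. access cow: HIT. Next use of cow: step 14. Cache: [peach cow bee]
  12. access bee: HIT. Next use of bee: step 19. Cache: [peach cow bee]
  13. access ram: MISS, evict bee (next use: step 19). Cache: [peach cow ram]
  14. access cow: HIT. Next use of cow: step 15. Cache: [peach cow ram]
  15. access cow: HIT. Next use of cow: step 16. Cache: [peach cow ram]
  16. access cow: HIT. Next use of cow: step 17. Cache: [peach cow ram]
  17. access cow: HIT. Next use of cow: step 20. Cache: [peach cow ram]
  18. access peach: HIT. Next use of peach: step 31. Cache: [peach cow ram]
  19. access bee: MISS, evict peach (next use: step 31). Cache: [cow ram bee]
  20. access cow: HIT. Next use of cow: step 21. Cache: [cow ram bee]
  21. access cow: HIT. Next use of cow: step 22. Cache: [cow ram bee]
  22. access cow: HIT. Next use of cow: step 23. Cache: [cow ram bee]
  23. access cow: HIT. Next use of cow: step 25. Cache: [cow ram bee]
  24. access ram: HIT. Next use of ram: step 30. Cache: [cow ram bee]
  25. access cow: HIT. Next use of cow: step 27. Cache: [cow ram bee]
  26. access lemon: MISS, evict ram (next use: step 30). Cache: [cow bee lemon]
  27. access cow: HIT. Next use of cow: never. Cache: [cow bee lemon]
  28. access bee: HIT. Next use of bee: never. Cache: [cow bee lemon]
  29. access lemon: HIT. Next use of lemon: never. Cache: [cow bee lemon]
  30. access ram: MISS, evict cow (next use: never). Cache: [bee lemon ram]
  31. access peach: MISS, evict bee (next use: never). Cache: [lemon ram peach]
Total: 23 hits, 8 misses, 5 evictions

Answer: 5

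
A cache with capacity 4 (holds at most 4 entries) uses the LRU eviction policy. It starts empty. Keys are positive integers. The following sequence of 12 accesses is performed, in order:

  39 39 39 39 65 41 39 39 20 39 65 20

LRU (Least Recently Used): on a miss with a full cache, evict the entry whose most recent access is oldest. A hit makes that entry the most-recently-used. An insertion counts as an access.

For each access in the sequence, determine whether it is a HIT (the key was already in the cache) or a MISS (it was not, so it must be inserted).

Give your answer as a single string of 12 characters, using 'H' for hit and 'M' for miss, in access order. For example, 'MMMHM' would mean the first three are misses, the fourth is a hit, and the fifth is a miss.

LRU simulation (capacity=4):
  1. access 39: MISS. Cache (LRU->MRU): [39]
  2. access 39: HIT. Cache (LRU->MRU): [39]
  3. access 39: HIT. Cache (LRU->MRU): [39]
  4. access 39: HIT. Cache (LRU->MRU): [39]
  5. access 65: MISS. Cache (LRU->MRU): [39 65]
  6. access 41: MISS. Cache (LRU->MRU): [39 65 41]
  7. access 39: HIT. Cache (LRU->MRU): [65 41 39]
  8. access 39: HIT. Cache (LRU->MRU): [65 41 39]
  9. access 20: MISS. Cache (LRU->MRU): [65 41 39 20]
  10. access 39: HIT. Cache (LRU->MRU): [65 41 20 39]
  11. access 65: HIT. Cache (LRU->MRU): [41 20 39 65]
  12. access 20: HIT. Cache (LRU->MRU): [41 39 65 20]
Total: 8 hits, 4 misses, 0 evictions

Answer: MHHHMMHHMHHH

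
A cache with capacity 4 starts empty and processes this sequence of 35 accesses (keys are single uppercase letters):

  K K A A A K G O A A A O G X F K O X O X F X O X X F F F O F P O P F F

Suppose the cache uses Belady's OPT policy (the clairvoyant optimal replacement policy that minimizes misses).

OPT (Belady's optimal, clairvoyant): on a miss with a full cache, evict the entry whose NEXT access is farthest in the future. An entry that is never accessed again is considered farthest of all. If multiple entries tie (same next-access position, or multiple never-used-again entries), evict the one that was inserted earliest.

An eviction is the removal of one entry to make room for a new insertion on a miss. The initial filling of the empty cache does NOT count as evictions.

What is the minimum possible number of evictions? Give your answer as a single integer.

OPT (Belady) simulation (capacity=4):
  1. access K: MISS. Cache: [K]
  2. access K: HIT. Next use of K: step 6. Cache: [K]
  3. access A: MISS. Cache: [K A]
  4. access A: HIT. Next use of A: step 5. Cache: [K A]
  5. access A: HIT. Next use of A: step 9. Cache: [K A]
  6. access K: HIT. Next use of K: step 16. Cache: [K A]
  7. access G: MISS. Cache: [K A G]
  8. access O: MISS. Cache: [K A G O]
  9. access A: HIT. Next use of A: step 10. Cache: [K A G O]
  10. access A: HIT. Next use of A: step 11. Cache: [K A G O]
  11. access A: HIT. Next use of A: never. Cache: [K A G O]
  12. access O: HIT. Next use of O: step 17. Cache: [K A G O]
  13. access G: HIT. Next use of G: never. Cache: [K A G O]
  14. access X: MISS, evict A (next use: never). Cache: [K G O X]
  15. access F: MISS, evict G (next use: never). Cache: [K O X F]
  16. access K: HIT. Next use of K: never. Cache: [K O X F]
  17. access O: HIT. Next use of O: step 19. Cache: [K O X F]
  18. access X: HIT. Next use of X: step 20. Cache: [K O X F]
  19. access O: HIT. Next use of O: step 23. Cache: [K O X F]
  20. access X: HIT. Next use of X: step 22. Cache: [K O X F]
  21. access F: HIT. Next use of F: step 26. Cache: [K O X F]
  22. access X: HIT. Next use of X: step 24. Cache: [K O X F]
  23. access O: HIT. Next use of O: step 29. Cache: [K O X F]
  24. access X: HIT. Next use of X: step 25. Cache: [K O X F]
  25. access X: HIT. Next use of X: never. Cache: [K O X F]
  26. access F: HIT. Next use of F: step 27. Cache: [K O X F]
  27. access F: HIT. Next use of F: step 28. Cache: [K O X F]
  28. access F: HIT. Next use of F: step 30. Cache: [K O X F]
  29. access O: HIT. Next use of O: step 32. Cache: [K O X F]
  30. access F: HIT. Next use of F: step 34. Cache: [K O X F]
  31. access P: MISS, evict K (next use: never). Cache: [O X F P]
  32. access O: HIT. Next use of O: never. Cache: [O X F P]
  33. access P: HIT. Next use of P: never. Cache: [O X F P]
  34. access F: HIT. Next use of F: step 35. Cache: [O X F P]
  35. access F: HIT. Next use of F: never. Cache: [O X F P]
Total: 28 hits, 7 misses, 3 evictions

Answer: 3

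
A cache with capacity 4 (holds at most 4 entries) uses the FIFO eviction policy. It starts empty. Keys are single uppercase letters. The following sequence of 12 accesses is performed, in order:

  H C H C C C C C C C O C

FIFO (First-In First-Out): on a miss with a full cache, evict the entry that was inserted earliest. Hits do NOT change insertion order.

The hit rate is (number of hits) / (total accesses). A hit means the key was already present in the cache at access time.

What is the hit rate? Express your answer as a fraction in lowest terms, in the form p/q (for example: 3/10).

FIFO simulation (capacity=4):
  1. access H: MISS. Cache (old->new): [H]
  2. access C: MISS. Cache (old->new): [H C]
  3. access H: HIT. Cache (old->new): [H C]
  4. access C: HIT. Cache (old->new): [H C]
  5. access C: HIT. Cache (old->new): [H C]
  6. access C: HIT. Cache (old->new): [H C]
  7. access C: HIT. Cache (old->new): [H C]
  8. access C: HIT. Cache (old->new): [H C]
  9. access C: HIT. Cache (old->new): [H C]
  10. access C: HIT. Cache (old->new): [H C]
  11. access O: MISS. Cache (old->new): [H C O]
  12. access C: HIT. Cache (old->new): [H C O]
Total: 9 hits, 3 misses, 0 evictions

Hit rate = 9/12 = 3/4

Answer: 3/4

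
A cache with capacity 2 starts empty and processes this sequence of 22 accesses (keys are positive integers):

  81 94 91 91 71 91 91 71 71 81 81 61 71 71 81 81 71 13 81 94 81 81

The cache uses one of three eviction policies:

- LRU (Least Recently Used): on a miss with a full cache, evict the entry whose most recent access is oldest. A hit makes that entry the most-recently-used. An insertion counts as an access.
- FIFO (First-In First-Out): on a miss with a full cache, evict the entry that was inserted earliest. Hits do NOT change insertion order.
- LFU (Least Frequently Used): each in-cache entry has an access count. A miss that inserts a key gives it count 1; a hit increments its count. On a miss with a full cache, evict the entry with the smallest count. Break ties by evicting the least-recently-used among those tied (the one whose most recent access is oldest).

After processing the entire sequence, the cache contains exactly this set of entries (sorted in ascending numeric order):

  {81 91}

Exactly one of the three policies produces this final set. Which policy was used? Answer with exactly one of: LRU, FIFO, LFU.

Answer: LFU

Derivation:
Simulating under each policy and comparing final sets:
  LRU: final set = {81 94} -> differs
  FIFO: final set = {81 94} -> differs
  LFU: final set = {81 91} -> MATCHES target
Only LFU produces the target set.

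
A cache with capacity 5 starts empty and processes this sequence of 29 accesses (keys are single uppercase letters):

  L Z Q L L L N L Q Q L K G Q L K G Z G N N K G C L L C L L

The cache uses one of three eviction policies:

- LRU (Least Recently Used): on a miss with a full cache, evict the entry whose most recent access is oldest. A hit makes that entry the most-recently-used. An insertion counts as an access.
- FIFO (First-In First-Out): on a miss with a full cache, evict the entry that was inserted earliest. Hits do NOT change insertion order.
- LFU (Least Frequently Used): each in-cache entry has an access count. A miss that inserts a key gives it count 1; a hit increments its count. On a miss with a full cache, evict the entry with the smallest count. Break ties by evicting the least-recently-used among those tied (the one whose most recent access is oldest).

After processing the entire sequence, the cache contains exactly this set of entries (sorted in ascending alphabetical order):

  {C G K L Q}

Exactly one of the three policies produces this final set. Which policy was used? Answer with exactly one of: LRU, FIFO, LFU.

Answer: LFU

Derivation:
Simulating under each policy and comparing final sets:
  LRU: final set = {C G K L N} -> differs
  FIFO: final set = {C G K L Z} -> differs
  LFU: final set = {C G K L Q} -> MATCHES target
Only LFU produces the target set.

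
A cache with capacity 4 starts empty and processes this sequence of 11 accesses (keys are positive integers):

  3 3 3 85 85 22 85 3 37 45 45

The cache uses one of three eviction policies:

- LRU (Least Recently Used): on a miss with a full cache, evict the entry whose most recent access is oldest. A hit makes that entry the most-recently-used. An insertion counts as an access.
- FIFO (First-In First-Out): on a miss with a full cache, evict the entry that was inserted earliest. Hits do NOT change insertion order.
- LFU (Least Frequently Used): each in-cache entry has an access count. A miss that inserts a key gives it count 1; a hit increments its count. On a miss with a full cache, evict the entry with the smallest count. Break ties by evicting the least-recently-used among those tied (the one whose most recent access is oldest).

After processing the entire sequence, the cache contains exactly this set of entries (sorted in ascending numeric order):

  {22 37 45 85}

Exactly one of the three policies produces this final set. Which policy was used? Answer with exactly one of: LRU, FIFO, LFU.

Answer: FIFO

Derivation:
Simulating under each policy and comparing final sets:
  LRU: final set = {3 37 45 85} -> differs
  FIFO: final set = {22 37 45 85} -> MATCHES target
  LFU: final set = {3 37 45 85} -> differs
Only FIFO produces the target set.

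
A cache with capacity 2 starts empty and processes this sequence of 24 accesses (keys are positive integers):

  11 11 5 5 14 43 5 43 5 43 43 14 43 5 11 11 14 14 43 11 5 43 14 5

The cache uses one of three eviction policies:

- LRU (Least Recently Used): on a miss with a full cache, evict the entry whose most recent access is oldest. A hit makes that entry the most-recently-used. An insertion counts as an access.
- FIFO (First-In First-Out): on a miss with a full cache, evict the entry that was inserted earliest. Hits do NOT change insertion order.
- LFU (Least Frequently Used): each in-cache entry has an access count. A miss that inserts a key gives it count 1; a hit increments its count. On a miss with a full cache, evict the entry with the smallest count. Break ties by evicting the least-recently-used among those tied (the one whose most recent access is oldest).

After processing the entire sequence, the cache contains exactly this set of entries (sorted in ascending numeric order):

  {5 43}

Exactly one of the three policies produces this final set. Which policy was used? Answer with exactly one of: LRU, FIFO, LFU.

Simulating under each policy and comparing final sets:
  LRU: final set = {5 14} -> differs
  FIFO: final set = {5 14} -> differs
  LFU: final set = {5 43} -> MATCHES target
Only LFU produces the target set.

Answer: LFU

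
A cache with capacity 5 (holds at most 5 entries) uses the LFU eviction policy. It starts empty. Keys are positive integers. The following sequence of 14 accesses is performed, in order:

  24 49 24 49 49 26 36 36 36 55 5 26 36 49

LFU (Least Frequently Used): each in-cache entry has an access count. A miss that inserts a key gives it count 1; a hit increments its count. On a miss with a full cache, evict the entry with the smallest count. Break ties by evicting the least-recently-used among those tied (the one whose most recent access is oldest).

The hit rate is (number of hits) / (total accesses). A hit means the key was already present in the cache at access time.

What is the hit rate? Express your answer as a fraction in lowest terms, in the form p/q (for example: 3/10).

LFU simulation (capacity=5):
  1. access 24: MISS. Cache: [24(c=1)]
  2. access 49: MISS. Cache: [24(c=1) 49(c=1)]
  3. access 24: HIT, count now 2. Cache: [49(c=1) 24(c=2)]
  4. access 49: HIT, count now 2. Cache: [24(c=2) 49(c=2)]
  5. access 49: HIT, count now 3. Cache: [24(c=2) 49(c=3)]
  6. access 26: MISS. Cache: [26(c=1) 24(c=2) 49(c=3)]
  7. access 36: MISS. Cache: [26(c=1) 36(c=1) 24(c=2) 49(c=3)]
  8. access 36: HIT, count now 2. Cache: [26(c=1) 24(c=2) 36(c=2) 49(c=3)]
  9. access 36: HIT, count now 3. Cache: [26(c=1) 24(c=2) 49(c=3) 36(c=3)]
  10. access 55: MISS. Cache: [26(c=1) 55(c=1) 24(c=2) 49(c=3) 36(c=3)]
  11. access 5: MISS, evict 26(c=1). Cache: [55(c=1) 5(c=1) 24(c=2) 49(c=3) 36(c=3)]
  12. access 26: MISS, evict 55(c=1). Cache: [5(c=1) 26(c=1) 24(c=2) 49(c=3) 36(c=3)]
  13. access 36: HIT, count now 4. Cache: [5(c=1) 26(c=1) 24(c=2) 49(c=3) 36(c=4)]
  14. access 49: HIT, count now 4. Cache: [5(c=1) 26(c=1) 24(c=2) 36(c=4) 49(c=4)]
Total: 7 hits, 7 misses, 2 evictions

Hit rate = 7/14 = 1/2

Answer: 1/2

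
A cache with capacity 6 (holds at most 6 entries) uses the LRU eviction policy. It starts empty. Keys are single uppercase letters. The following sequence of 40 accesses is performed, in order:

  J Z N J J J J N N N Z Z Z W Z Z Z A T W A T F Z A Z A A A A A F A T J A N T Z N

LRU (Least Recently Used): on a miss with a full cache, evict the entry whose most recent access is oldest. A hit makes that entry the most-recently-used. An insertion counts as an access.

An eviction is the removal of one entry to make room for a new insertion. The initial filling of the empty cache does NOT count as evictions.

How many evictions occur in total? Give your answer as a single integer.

Answer: 3

Derivation:
LRU simulation (capacity=6):
  1. access J: MISS. Cache (LRU->MRU): [J]
  2. access Z: MISS. Cache (LRU->MRU): [J Z]
  3. access N: MISS. Cache (LRU->MRU): [J Z N]
  4. access J: HIT. Cache (LRU->MRU): [Z N J]
  5. access J: HIT. Cache (LRU->MRU): [Z N J]
  6. access J: HIT. Cache (LRU->MRU): [Z N J]
  7. access J: HIT. Cache (LRU->MRU): [Z N J]
  8. access N: HIT. Cache (LRU->MRU): [Z J N]
  9. access N: HIT. Cache (LRU->MRU): [Z J N]
  10. access N: HIT. Cache (LRU->MRU): [Z J N]
  11. access Z: HIT. Cache (LRU->MRU): [J N Z]
  12. access Z: HIT. Cache (LRU->MRU): [J N Z]
  13. access Z: HIT. Cache (LRU->MRU): [J N Z]
  14. access W: MISS. Cache (LRU->MRU): [J N Z W]
  15. access Z: HIT. Cache (LRU->MRU): [J N W Z]
  16. access Z: HIT. Cache (LRU->MRU): [J N W Z]
  17. access Z: HIT. Cache (LRU->MRU): [J N W Z]
  18. access A: MISS. Cache (LRU->MRU): [J N W Z A]
  19. access T: MISS. Cache (LRU->MRU): [J N W Z A T]
  20. access W: HIT. Cache (LRU->MRU): [J N Z A T W]
  21. access A: HIT. Cache (LRU->MRU): [J N Z T W A]
  22. access T: HIT. Cache (LRU->MRU): [J N Z W A T]
  23. access F: MISS, evict J. Cache (LRU->MRU): [N Z W A T F]
  24. access Z: HIT. Cache (LRU->MRU): [N W A T F Z]
  25. access A: HIT. Cache (LRU->MRU): [N W T F Z A]
  26. access Z: HIT. Cache (LRU->MRU): [N W T F A Z]
  27. access A: HIT. Cache (LRU->MRU): [N W T F Z A]
  28. access A: HIT. Cache (LRU->MRU): [N W T F Z A]
  29. access A: HIT. Cache (LRU->MRU): [N W T F Z A]
  30. access A: HIT. Cache (LRU->MRU): [N W T F Z A]
  31. access A: HIT. Cache (LRU->MRU): [N W T F Z A]
  32. access F: HIT. Cache (LRU->MRU): [N W T Z A F]
  33. access A: HIT. Cache (LRU->MRU): [N W T Z F A]
  34. access T: HIT. Cache (LRU->MRU): [N W Z F A T]
  35. access J: MISS, evict N. Cache (LRU->MRU): [W Z F A T J]
  36. access A: HIT. Cache (LRU->MRU): [W Z F T J A]
  37. access N: MISS, evict W. Cache (LRU->MRU): [Z F T J A N]
  38. access T: HIT. Cache (LRU->MRU): [Z F J A N T]
  39. access Z: HIT. Cache (LRU->MRU): [F J A N T Z]
  40. access N: HIT. Cache (LRU->MRU): [F J A T Z N]
Total: 31 hits, 9 misses, 3 evictions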